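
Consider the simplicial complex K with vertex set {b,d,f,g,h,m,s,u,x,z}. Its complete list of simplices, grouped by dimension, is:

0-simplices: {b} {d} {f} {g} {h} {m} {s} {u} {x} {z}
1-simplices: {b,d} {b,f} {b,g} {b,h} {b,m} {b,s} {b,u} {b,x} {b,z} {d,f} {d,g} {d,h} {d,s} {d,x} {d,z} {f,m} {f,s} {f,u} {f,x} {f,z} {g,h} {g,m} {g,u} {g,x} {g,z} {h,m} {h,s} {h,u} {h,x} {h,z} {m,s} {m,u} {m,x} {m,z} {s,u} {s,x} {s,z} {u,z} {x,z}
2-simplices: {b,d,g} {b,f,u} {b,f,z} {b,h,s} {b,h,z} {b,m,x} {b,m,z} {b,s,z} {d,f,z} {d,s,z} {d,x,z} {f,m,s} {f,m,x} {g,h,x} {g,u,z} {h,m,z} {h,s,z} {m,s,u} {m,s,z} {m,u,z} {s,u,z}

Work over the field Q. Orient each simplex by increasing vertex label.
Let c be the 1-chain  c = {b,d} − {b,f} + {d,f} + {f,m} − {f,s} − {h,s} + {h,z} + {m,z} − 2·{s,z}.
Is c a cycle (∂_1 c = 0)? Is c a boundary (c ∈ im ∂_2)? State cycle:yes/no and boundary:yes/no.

cycle:yes boundary:no

n_0=10 n_1=39 n_2=21  [Q]
∂1: piv[bd,bf,bg,bh,bm,bs,bu,bx,bz] rk=9  ker:df,dg,dh,ds,dx,dz,fm,fs,fu,fx,fz,gh,gm,gu,gx,gz,hm,hs,hu,hx,hz,ms,mu,mx,mz,su,sx,sz,uz,xz
∂2: piv[bdg,bfu,bfz,bhs,bhz,bmx,bmz,bsz,dfz,dsz,dxz,fms,fmx,ghx,guz,hmz,msu,msz,muz] rk=19  ker:hsz,suz
∂1c = 0
c vs im∂2: residual ≠ 0 ⇒ not boundary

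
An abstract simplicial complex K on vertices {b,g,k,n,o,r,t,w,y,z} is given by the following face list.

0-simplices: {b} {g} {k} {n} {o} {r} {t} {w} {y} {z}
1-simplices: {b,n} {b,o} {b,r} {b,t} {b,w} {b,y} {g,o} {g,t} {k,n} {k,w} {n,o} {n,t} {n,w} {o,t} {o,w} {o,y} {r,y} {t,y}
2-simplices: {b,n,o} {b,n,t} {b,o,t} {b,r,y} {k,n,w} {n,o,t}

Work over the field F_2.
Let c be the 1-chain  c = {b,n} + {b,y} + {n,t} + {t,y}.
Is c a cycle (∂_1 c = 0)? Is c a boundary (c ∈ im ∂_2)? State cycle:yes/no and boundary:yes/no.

cycle:yes boundary:no

n_0=10 n_1=18 n_2=6  [Z2]
∂1: piv[bn,bo,br,bt,bw,by,go,kn] rk=8  ker:gt,kw,no,nt,nw,ot,ow,oy,ry,ty
∂2: piv[bno,bnt,bot,bry,knw] rk=5  ker:not
∂1c = 0
c vs im∂2: residual ≠ 0 ⇒ not boundary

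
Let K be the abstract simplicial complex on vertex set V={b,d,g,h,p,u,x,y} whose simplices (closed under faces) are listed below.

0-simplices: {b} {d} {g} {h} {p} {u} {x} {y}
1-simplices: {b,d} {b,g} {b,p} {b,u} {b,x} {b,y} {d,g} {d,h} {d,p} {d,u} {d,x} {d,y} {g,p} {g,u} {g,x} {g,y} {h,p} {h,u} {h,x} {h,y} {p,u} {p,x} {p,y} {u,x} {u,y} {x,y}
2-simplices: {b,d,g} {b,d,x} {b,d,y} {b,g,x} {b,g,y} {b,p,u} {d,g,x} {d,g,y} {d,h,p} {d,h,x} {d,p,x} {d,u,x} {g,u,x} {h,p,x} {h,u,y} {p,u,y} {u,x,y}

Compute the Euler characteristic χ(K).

n_0=8 n_1=26 n_2=17
χ=+8−26+17=-1

χ(K)=-1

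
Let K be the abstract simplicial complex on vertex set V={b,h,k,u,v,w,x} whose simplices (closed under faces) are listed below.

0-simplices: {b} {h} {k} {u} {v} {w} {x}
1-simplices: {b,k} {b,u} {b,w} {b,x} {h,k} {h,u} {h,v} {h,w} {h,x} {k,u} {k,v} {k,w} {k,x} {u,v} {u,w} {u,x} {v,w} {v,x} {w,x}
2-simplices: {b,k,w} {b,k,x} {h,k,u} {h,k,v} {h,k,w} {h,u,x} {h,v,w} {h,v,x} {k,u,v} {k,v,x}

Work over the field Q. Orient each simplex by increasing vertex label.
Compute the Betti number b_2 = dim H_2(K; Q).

n_0=7 n_1=19 n_2=10  [Q]
∂1: piv[bk,bu,bw,bx,hk,hv] rk=6  ker:hu,hw,hx,ku,kv,kw,kx,uv,uw,ux,vw,vx,wx
∂2: piv[bkw,bkx,hku,hkv,hkw,hux,hvw,hvx,kuv,kvx] rk=10
b_2=(10−10)−0=0

b_2=0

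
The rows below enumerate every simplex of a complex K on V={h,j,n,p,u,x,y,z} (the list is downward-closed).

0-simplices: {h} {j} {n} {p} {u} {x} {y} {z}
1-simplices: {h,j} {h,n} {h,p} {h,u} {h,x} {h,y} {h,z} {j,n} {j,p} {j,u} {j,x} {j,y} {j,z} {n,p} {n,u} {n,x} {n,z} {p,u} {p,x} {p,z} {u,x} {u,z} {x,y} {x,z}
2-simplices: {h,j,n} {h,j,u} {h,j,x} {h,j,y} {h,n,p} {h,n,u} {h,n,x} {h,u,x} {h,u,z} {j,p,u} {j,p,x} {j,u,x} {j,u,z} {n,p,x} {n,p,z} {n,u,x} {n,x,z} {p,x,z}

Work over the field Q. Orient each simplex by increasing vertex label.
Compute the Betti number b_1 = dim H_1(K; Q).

b_1=2

n_0=8 n_1=24 n_2=18  [Q]
∂1: piv[hj,hn,hp,hu,hx,hy,hz] rk=7  ker:jn,jp,ju,jx,jy,jz,np,nu,nx,nz,pu,px,pz,ux,uz,xy,xz
∂2: piv[hjn,hju,hjx,hjy,hnp,hnu,hnx,hux,huz,jpu,jpx,juz,npx,npz,nxz] rk=15  ker:jux,nux,pxz
b_1=(24−7)−15=2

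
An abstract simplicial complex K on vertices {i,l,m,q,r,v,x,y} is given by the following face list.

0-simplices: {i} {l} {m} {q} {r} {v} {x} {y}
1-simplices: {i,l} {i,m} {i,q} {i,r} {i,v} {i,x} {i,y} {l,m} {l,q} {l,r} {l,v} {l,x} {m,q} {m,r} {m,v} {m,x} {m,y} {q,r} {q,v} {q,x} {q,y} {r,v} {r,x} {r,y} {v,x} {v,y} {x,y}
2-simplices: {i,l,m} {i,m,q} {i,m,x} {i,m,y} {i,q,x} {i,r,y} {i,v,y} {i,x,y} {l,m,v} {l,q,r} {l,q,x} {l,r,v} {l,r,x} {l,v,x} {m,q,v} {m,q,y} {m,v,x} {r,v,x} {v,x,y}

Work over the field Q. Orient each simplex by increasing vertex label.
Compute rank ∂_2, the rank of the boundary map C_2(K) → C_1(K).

n_0=8 n_1=27 n_2=19  [Q]
∂1: piv[il,im,iq,ir,iv,ix,iy] rk=7  ker:lm,lq,lr,lv,lx,mq,mr,mv,mx,my,qr,qv,qx,qy,rv,rx,ry,vx,vy,xy
∂2: piv[ilm,imq,imx,imy,iqx,iry,ivy,ixy,lmv,lqr,lqx,lrv,lrx,lvx,mqv,mqy,mvx,vxy] rk=18  ker:rvx
rk∂_2=18

rank∂_2=18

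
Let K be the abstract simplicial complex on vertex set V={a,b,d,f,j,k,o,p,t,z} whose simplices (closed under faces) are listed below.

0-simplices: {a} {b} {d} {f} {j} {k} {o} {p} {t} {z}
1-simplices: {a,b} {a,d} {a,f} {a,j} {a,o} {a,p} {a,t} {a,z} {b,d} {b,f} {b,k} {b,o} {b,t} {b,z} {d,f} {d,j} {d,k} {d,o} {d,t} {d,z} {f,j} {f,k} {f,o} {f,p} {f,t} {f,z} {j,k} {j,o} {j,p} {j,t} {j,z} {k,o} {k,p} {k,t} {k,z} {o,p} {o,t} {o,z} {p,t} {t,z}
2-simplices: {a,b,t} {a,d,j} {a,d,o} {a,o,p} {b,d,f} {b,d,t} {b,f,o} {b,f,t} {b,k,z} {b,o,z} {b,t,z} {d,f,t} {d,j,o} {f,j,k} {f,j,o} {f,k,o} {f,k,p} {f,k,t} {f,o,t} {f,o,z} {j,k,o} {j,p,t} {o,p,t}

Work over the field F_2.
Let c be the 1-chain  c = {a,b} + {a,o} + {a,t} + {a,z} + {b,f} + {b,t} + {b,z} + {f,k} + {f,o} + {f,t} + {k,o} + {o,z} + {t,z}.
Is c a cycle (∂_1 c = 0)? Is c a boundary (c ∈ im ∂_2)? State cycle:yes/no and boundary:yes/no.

cycle:yes boundary:no

n_0=10 n_1=40 n_2=23  [Z2]
∂1: piv[ab,ad,af,aj,ao,ap,at,az,bk] rk=9  ker:bd,bf,bo,bt,bz,df,dj,dk,do,dt,dz,fj,fk,fo,fp,ft,fz,jk,jo,jp,jt,jz,ko,kp,kt,kz,op,ot,oz,pt,tz
∂2: piv[abt,adj,ado,aop,bdf,bdt,bfo,bft,bkz,boz,btz,djo,fjk,fjo,fko,fkp,fkt,fot,foz,jpt,opt] rk=21  ker:dft,jko
∂1c = 0
c vs im∂2: residual ≠ 0 ⇒ not boundary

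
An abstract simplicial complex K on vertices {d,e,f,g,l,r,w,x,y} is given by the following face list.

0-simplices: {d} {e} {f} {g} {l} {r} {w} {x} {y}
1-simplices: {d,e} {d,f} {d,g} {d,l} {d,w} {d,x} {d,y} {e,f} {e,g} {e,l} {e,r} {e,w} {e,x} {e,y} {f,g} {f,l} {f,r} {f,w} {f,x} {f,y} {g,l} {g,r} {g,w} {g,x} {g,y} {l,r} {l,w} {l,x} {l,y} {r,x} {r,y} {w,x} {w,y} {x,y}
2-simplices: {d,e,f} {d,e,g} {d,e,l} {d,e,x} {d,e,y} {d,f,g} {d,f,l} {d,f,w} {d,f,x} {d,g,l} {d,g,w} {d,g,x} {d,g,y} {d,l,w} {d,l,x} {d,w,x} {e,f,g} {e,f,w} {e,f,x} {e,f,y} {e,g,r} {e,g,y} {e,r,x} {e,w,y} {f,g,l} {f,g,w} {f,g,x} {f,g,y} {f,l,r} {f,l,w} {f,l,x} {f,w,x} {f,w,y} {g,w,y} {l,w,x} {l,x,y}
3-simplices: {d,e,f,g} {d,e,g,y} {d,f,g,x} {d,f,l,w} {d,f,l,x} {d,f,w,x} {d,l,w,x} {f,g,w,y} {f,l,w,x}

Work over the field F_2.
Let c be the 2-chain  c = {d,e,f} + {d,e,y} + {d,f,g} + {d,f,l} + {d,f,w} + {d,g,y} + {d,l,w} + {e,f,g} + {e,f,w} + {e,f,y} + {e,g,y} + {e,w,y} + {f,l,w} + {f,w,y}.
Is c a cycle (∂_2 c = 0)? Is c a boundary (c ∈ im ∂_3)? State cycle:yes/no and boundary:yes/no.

cycle:yes boundary:no

n_0=9 n_1=34 n_2=36 n_3=9  [Z2]
∂1: piv[de,df,dg,dl,dw,dx,dy,er] rk=8  ker:ef,eg,el,ew,ex,ey,fg,fl,fr,fw,fx,fy,gl,gr,gw,gx,gy,lr,lw,lx,ly,rx,ry,wx,wy,xy
∂2: piv[def,deg,del,dex,dey,dfg,dfl,dfw,dfx,dgl,dgw,dgx,dgy,dlw,dlx,dwx,efw,efy,egr,erx,ewy,flr,lxy] rk=23  ker:efg,efx,egy,fgl,fgw,fgx,fgy,flw,flx,fwx,fwy,gwy,lwx
∂3: piv[defg,degy,dfgx,dflw,dflx,dfwx,dlwx,fgwy] rk=8  ker:flwx
∂2c = 0
c vs im∂3: residual ≠ 0 ⇒ not boundary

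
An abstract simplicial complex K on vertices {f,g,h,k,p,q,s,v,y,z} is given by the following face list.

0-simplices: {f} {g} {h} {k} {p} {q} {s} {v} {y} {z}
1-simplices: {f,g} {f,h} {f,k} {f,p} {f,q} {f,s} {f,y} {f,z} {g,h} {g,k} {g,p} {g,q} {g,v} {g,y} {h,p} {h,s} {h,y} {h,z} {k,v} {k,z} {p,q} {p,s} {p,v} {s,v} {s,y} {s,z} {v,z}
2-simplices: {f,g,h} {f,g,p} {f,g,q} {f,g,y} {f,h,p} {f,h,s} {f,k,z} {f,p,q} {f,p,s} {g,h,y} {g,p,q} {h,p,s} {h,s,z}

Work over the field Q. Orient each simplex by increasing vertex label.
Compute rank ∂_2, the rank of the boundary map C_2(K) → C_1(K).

n_0=10 n_1=27 n_2=13  [Q]
∂1: piv[fg,fh,fk,fp,fq,fs,fy,fz,gv] rk=9  ker:gh,gk,gp,gq,gy,hp,hs,hy,hz,kv,kz,pq,ps,pv,sv,sy,sz,vz
∂2: piv[fgh,fgp,fgq,fgy,fhp,fhs,fkz,fpq,fps,ghy,hsz] rk=11  ker:gpq,hps
rk∂_2=11

rank∂_2=11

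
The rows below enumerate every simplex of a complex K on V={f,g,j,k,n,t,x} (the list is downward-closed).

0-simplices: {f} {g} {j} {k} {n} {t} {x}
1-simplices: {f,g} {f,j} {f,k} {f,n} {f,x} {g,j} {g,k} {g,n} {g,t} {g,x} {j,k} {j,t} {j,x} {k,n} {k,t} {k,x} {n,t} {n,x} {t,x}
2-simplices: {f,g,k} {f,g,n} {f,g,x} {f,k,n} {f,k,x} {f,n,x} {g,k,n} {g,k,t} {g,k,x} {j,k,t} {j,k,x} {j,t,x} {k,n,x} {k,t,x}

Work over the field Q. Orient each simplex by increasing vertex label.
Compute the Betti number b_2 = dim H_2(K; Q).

b_2=4

n_0=7 n_1=19 n_2=14  [Q]
∂1: piv[fg,fj,fk,fn,fx,gt] rk=6  ker:gj,gk,gn,gx,jk,jt,jx,kn,kt,kx,nt,nx,tx
∂2: piv[fgk,fgn,fgx,fkn,fkx,fnx,gkt,jkt,jkx,jtx] rk=10  ker:gkn,gkx,knx,ktx
b_2=(14−10)−0=4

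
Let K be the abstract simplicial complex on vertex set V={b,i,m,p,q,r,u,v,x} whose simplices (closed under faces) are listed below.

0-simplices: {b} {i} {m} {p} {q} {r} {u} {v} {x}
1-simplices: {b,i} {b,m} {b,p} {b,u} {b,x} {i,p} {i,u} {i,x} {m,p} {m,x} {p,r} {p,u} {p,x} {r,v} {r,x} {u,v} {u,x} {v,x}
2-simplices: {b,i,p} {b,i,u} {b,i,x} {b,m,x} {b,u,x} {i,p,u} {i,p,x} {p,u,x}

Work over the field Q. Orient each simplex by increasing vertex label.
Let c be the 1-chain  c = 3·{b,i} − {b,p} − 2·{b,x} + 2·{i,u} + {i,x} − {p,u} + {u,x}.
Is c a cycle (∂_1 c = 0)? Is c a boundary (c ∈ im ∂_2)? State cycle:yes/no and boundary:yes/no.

n_0=9 n_1=18 n_2=8  [Q]
∂1: piv[bi,bm,bp,bu,bx,pr,rv] rk=7  ker:ip,iu,ix,mp,mx,pu,px,rx,uv,ux,vx
∂2: piv[bip,biu,bix,bmx,bux,ipu,ipx] rk=7  ker:pux
∂1c = 0
c vs im∂2: reduces to 0 ⇒ boundary

cycle:yes boundary:yes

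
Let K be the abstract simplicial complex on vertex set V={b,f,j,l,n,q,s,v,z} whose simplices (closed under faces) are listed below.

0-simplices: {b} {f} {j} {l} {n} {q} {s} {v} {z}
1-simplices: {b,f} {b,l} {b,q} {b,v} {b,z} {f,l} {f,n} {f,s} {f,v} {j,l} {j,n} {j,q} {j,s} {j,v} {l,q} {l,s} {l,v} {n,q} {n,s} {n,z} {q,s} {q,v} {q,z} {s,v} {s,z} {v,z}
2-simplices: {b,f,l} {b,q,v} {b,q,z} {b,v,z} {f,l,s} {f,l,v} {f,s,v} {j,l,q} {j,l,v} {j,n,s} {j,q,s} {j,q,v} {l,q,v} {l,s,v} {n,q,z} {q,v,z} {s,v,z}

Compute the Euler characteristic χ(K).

χ(K)=0

n_0=9 n_1=26 n_2=17
χ=+9−26+17=0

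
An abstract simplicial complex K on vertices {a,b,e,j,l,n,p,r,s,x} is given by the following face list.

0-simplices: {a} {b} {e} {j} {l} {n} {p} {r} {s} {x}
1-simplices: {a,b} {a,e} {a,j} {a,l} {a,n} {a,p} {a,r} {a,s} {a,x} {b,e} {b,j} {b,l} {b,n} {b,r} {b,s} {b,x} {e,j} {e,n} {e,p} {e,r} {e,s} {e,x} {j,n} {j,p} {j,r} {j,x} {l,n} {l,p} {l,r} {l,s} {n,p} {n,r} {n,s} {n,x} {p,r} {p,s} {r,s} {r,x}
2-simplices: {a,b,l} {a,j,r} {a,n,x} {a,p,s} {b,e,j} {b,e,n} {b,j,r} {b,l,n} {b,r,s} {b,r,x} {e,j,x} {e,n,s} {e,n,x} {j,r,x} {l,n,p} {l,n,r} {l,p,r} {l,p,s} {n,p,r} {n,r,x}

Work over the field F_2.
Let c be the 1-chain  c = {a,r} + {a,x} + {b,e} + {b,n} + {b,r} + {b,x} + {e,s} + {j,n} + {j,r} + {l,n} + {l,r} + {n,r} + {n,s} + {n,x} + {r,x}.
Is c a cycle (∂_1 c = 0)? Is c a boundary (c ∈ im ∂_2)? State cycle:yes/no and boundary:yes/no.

cycle:yes boundary:no

n_0=10 n_1=38 n_2=20  [Z2]
∂1: piv[ab,ae,aj,al,an,ap,ar,as,ax] rk=9  ker:be,bj,bl,bn,br,bs,bx,ej,en,ep,er,es,ex,jn,jp,jr,jx,ln,lp,lr,ls,np,nr,ns,nx,pr,ps,rs,rx
∂2: piv[abl,ajr,anx,aps,bej,ben,bjr,bln,brs,brx,ejx,ens,enx,jrx,lnp,lnr,lpr,lps,nrx] rk=19  ker:npr
∂1c = 0
c vs im∂2: residual ≠ 0 ⇒ not boundary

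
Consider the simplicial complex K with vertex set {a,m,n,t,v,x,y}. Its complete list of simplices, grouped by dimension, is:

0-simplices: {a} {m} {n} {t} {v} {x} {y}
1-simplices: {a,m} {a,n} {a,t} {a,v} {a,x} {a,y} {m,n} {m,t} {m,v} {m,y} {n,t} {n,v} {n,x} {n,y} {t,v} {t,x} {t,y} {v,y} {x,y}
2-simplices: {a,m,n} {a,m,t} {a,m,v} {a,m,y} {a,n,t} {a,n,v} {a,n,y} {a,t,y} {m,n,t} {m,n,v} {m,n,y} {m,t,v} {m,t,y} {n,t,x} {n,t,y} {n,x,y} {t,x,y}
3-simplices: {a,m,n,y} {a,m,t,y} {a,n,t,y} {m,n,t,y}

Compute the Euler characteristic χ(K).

χ(K)=1

n_0=7 n_1=19 n_2=17 n_3=4
χ=+7−19+17−4=1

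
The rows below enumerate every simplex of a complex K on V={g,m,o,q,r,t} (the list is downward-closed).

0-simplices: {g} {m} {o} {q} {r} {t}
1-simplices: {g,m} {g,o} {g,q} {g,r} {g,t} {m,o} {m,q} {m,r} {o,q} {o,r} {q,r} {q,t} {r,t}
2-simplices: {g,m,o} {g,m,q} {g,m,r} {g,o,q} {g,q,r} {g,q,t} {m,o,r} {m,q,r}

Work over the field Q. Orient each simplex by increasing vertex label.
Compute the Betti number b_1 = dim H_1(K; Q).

b_1=1

n_0=6 n_1=13 n_2=8  [Q]
∂1: piv[gm,go,gq,gr,gt] rk=5  ker:mo,mq,mr,oq,or,qr,qt,rt
∂2: piv[gmo,gmq,gmr,goq,gqr,gqt,mor] rk=7  ker:mqr
b_1=(13−5)−7=1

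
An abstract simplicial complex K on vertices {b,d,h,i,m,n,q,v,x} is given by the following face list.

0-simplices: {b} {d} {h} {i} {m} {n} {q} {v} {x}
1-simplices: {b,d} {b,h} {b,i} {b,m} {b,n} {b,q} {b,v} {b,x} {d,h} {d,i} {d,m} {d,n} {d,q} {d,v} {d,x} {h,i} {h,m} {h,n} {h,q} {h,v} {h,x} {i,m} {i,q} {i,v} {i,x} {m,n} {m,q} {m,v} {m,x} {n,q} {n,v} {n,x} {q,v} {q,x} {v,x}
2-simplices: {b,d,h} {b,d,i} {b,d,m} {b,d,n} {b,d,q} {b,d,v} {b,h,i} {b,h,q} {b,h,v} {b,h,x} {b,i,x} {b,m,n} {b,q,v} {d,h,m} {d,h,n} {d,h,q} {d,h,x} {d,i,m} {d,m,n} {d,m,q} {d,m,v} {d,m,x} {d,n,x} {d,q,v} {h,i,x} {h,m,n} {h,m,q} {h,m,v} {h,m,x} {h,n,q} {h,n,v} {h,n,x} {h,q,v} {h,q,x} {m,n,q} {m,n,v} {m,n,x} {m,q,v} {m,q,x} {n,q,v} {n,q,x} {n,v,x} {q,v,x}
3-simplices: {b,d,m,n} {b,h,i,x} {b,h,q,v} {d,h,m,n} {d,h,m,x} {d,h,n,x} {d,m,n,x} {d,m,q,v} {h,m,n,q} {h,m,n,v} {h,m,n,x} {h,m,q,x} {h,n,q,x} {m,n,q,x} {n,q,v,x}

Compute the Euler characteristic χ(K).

n_0=9 n_1=35 n_2=43 n_3=15
χ=+9−35+43−15=2

χ(K)=2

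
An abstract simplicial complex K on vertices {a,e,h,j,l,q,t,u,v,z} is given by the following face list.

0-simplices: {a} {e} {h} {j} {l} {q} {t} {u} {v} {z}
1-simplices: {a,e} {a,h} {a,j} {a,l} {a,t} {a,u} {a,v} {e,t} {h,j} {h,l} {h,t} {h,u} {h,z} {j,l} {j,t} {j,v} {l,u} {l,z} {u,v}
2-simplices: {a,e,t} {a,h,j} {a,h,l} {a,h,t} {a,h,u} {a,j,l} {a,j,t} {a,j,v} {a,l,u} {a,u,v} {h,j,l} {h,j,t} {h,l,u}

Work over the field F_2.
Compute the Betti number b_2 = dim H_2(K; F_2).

n_0=10 n_1=19 n_2=13  [Z2]
∂1: piv[ae,ah,aj,al,at,au,av,hz] rk=8  ker:et,hj,hl,ht,hu,jl,jt,jv,lu,lz,uv
∂2: piv[aet,ahj,ahl,aht,ahu,ajl,ajt,ajv,alu,auv] rk=10  ker:hjl,hjt,hlu
b_2=(13−10)−0=3

b_2=3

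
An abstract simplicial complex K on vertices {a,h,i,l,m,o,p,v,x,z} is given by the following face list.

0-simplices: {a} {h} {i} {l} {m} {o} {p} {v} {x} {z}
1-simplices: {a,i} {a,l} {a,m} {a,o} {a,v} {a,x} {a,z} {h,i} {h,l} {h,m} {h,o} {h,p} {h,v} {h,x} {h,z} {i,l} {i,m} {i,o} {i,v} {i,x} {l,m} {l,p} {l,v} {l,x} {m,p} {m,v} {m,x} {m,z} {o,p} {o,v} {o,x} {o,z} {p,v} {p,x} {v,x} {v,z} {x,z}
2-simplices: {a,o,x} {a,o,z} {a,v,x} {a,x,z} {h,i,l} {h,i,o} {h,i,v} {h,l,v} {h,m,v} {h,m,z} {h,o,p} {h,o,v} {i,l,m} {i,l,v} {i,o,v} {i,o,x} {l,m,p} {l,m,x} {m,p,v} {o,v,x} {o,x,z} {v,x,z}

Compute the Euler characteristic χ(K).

χ(K)=-5

n_0=10 n_1=37 n_2=22
χ=+10−37+22=-5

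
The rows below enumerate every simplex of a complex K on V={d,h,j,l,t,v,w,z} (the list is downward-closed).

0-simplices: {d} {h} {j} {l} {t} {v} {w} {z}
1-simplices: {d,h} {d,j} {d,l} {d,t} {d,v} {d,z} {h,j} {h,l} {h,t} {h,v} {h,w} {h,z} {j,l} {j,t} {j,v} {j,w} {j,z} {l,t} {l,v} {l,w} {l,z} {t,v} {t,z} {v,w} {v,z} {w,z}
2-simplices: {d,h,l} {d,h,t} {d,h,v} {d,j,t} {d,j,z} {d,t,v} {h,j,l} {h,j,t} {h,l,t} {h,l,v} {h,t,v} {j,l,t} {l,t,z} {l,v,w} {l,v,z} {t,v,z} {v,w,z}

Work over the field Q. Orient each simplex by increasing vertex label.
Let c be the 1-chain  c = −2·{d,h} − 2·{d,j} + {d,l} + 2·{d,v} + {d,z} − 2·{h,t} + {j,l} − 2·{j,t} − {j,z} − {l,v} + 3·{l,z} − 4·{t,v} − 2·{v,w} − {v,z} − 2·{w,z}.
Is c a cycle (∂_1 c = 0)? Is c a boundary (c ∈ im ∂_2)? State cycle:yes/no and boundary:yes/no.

cycle:yes boundary:yes

n_0=8 n_1=26 n_2=17  [Q]
∂1: piv[dh,dj,dl,dt,dv,dz,hw] rk=7  ker:hj,hl,ht,hv,hz,jl,jt,jv,jw,jz,lt,lv,lw,lz,tv,tz,vw,vz,wz
∂2: piv[dhl,dht,dhv,djt,djz,dtv,hjl,hjt,hlt,hlv,ltz,lvw,lvz,vwz] rk=14  ker:htv,jlt,tvz
∂1c = 0
c vs im∂2: reduces to 0 ⇒ boundary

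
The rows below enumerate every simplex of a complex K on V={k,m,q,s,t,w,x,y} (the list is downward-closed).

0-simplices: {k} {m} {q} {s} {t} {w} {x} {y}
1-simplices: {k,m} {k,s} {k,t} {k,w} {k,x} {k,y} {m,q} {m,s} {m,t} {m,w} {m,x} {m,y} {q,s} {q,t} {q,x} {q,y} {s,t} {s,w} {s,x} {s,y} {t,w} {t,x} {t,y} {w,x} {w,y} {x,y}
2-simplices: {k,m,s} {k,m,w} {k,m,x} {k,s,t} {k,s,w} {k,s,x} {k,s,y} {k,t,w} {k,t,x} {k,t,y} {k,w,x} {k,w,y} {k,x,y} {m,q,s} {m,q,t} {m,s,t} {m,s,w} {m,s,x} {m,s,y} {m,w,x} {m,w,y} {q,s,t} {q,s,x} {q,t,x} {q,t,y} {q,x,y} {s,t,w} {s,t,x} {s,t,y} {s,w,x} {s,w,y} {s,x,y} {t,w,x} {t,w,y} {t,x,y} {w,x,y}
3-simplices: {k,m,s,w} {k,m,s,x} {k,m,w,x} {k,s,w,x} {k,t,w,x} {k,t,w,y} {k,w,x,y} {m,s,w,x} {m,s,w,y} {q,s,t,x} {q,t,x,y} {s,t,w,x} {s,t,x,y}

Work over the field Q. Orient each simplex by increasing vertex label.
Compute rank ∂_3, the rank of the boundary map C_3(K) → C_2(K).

n_0=8 n_1=26 n_2=36 n_3=13  [Q]
∂1: piv[km,ks,kt,kw,kx,ky,mq] rk=7  ker:ms,mt,mw,mx,my,qs,qt,qx,qy,st,sw,sx,sy,tw,tx,ty,wx,wy,xy
∂2: piv[kms,kmw,kmx,kst,ksw,ksx,ksy,ktw,ktx,kty,kwx,kwy,kxy,mqs,mqt,mst,msy,qsx,qty] rk=19  ker:msw,msx,mwx,mwy,qst,qtx,qxy,stw,stx,sty,swx,swy,sxy,twx,twy,txy,wxy
∂3: piv[kmsw,kmsx,kmwx,kswx,ktwx,ktwy,kwxy,mswy,qstx,qtxy,stwx,stxy] rk=12  ker:mswx
rk∂_3=12

rank∂_3=12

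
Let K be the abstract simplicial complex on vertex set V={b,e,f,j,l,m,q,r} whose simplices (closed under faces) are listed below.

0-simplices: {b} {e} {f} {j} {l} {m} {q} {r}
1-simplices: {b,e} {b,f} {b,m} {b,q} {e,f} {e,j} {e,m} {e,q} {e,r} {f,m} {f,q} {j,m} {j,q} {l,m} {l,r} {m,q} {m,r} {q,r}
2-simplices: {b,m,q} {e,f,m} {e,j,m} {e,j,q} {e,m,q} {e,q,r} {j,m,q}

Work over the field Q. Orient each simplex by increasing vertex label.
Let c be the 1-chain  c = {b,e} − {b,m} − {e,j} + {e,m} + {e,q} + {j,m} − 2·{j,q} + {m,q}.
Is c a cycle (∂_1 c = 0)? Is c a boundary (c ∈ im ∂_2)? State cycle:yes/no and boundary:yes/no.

n_0=8 n_1=18 n_2=7  [Q]
∂1: piv[be,bf,bm,bq,ej,er,lm] rk=7  ker:ef,em,eq,fm,fq,jm,jq,lr,mq,mr,qr
∂2: piv[bmq,efm,ejm,ejq,emq,eqr] rk=6  ker:jmq
∂1c = 0
c vs im∂2: residual ≠ 0 ⇒ not boundary

cycle:yes boundary:no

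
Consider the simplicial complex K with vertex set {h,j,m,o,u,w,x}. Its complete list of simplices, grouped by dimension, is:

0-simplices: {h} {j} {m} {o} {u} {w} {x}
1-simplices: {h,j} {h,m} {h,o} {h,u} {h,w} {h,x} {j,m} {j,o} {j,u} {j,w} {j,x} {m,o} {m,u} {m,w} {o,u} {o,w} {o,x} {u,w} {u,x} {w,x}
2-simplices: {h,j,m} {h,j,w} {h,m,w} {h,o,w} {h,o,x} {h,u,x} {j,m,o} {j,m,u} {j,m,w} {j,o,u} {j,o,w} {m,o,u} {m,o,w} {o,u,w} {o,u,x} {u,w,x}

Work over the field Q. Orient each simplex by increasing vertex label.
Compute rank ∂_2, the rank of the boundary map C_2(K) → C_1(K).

rank∂_2=13

n_0=7 n_1=20 n_2=16  [Q]
∂1: piv[hj,hm,ho,hu,hw,hx] rk=6  ker:jm,jo,ju,jw,jx,mo,mu,mw,ou,ow,ox,uw,ux,wx
∂2: piv[hjm,hjw,hmw,how,hox,hux,jmo,jmu,jou,jow,ouw,oux,uwx] rk=13  ker:jmw,mou,mow
rk∂_2=13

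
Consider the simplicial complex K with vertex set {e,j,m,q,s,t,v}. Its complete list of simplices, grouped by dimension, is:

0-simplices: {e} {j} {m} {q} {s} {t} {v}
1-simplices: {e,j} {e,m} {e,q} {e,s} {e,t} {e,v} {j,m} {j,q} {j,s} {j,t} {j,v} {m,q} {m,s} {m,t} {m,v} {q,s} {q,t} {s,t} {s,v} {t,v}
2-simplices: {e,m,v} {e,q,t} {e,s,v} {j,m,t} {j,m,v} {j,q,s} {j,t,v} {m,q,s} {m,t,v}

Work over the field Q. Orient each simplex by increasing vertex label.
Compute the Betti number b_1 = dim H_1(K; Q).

b_1=6

n_0=7 n_1=20 n_2=9  [Q]
∂1: piv[ej,em,eq,es,et,ev] rk=6  ker:jm,jq,js,jt,jv,mq,ms,mt,mv,qs,qt,st,sv,tv
∂2: piv[emv,eqt,esv,jmt,jmv,jqs,jtv,mqs] rk=8  ker:mtv
b_1=(20−6)−8=6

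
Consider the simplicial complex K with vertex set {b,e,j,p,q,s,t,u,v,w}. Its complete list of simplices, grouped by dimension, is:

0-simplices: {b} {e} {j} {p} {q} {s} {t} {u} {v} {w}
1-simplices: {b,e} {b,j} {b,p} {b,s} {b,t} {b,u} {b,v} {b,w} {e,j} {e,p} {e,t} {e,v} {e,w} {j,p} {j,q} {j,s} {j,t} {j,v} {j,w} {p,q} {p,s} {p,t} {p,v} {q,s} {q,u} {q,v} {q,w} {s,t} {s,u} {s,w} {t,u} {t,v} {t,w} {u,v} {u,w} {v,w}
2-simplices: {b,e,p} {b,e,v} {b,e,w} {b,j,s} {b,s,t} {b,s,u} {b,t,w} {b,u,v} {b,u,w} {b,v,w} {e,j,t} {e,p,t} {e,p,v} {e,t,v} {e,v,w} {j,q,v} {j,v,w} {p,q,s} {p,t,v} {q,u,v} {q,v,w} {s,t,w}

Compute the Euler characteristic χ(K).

n_0=10 n_1=36 n_2=22
χ=+10−36+22=-4

χ(K)=-4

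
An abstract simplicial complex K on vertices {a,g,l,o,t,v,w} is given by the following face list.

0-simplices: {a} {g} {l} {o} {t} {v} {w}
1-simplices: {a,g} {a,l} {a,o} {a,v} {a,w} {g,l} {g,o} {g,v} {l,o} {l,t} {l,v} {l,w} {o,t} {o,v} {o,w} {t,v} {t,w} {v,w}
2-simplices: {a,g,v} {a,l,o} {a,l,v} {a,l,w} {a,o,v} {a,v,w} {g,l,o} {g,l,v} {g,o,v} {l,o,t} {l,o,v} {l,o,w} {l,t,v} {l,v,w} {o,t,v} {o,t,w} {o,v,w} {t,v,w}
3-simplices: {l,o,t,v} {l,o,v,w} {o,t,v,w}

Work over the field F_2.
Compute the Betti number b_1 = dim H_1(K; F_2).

n_0=7 n_1=18 n_2=18 n_3=3  [Z2]
∂1: piv[ag,al,ao,av,aw,lt] rk=6  ker:gl,go,gv,lo,lv,lw,ot,ov,ow,tv,tw,vw
∂2: piv[agv,alo,alv,alw,aov,avw,glo,glv,lot,low,ltv,otw] rk=12  ker:gov,lov,lvw,otv,ovw,tvw
∂3: piv[lotv,lovw,otvw] rk=3
b_1=(18−6)−12=0

b_1=0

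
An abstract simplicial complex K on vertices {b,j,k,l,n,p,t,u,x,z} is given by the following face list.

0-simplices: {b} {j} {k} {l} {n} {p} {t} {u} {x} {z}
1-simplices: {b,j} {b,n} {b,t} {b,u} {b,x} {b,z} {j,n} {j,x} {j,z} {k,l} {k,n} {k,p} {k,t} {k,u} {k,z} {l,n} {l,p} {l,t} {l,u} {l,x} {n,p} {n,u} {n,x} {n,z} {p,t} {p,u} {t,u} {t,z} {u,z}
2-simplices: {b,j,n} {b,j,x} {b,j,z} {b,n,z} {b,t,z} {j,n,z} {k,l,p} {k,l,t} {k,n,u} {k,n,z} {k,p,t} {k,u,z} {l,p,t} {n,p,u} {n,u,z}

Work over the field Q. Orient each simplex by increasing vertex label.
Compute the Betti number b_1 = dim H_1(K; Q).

b_1=8

n_0=10 n_1=29 n_2=15  [Q]
∂1: piv[bj,bn,bt,bu,bx,bz,kl,kn,kp] rk=9  ker:jn,jx,jz,kt,ku,kz,ln,lp,lt,lu,lx,np,nu,nx,nz,pt,pu,tu,tz,uz
∂2: piv[bjn,bjx,bjz,bnz,btz,klp,klt,knu,knz,kpt,kuz,npu] rk=12  ker:jnz,lpt,nuz
b_1=(29−9)−12=8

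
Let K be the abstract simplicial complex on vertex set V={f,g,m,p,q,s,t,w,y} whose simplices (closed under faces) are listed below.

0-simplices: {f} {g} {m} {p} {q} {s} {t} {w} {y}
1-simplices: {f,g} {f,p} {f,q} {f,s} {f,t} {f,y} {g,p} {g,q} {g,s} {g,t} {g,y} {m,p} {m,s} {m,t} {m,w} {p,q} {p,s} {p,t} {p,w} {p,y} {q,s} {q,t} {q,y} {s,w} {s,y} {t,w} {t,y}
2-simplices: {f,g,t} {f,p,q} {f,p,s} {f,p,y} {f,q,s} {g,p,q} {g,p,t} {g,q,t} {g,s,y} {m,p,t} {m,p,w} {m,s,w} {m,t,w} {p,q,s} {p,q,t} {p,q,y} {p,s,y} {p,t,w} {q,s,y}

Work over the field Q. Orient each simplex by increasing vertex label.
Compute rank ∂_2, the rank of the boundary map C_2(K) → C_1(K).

rank∂_2=15

n_0=9 n_1=27 n_2=19  [Q]
∂1: piv[fg,fp,fq,fs,ft,fy,mp,mw] rk=8  ker:gp,gq,gs,gt,gy,ms,mt,pq,ps,pt,pw,py,qs,qt,qy,sw,sy,tw,ty
∂2: piv[fgt,fpq,fps,fpy,fqs,gpq,gpt,gqt,gsy,mpt,mpw,msw,mtw,pqy,psy] rk=15  ker:pqs,pqt,ptw,qsy
rk∂_2=15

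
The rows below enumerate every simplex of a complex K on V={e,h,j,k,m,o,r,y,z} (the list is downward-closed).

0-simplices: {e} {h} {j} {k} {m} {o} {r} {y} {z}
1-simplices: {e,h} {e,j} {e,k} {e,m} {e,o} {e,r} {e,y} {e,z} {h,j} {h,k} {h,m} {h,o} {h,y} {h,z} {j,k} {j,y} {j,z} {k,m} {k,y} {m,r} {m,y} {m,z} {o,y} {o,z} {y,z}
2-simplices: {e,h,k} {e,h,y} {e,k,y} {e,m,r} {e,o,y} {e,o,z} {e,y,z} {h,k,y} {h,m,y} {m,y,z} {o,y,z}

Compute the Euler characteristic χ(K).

χ(K)=-5

n_0=9 n_1=25 n_2=11
χ=+9−25+11=-5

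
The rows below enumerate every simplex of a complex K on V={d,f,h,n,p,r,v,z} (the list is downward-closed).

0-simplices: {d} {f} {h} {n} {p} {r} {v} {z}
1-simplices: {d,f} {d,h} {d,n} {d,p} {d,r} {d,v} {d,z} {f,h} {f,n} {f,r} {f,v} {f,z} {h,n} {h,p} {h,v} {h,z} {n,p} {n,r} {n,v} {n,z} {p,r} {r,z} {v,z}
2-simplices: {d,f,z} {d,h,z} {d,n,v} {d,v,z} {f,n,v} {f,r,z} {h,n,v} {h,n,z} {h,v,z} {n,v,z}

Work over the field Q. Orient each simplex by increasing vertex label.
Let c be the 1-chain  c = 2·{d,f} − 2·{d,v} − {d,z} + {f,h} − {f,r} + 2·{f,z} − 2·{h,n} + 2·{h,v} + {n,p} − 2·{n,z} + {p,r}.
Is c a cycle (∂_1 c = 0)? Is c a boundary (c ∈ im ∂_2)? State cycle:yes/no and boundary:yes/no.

n_0=8 n_1=23 n_2=10  [Q]
∂1: piv[df,dh,dn,dp,dr,dv,dz] rk=7  ker:fh,fn,fr,fv,fz,hn,hp,hv,hz,np,nr,nv,nz,pr,rz,vz
∂2: piv[dfz,dhz,dnv,dvz,fnv,frz,hnv,hnz,hvz] rk=9  ker:nvz
∂1c = {d} + {h} − {n} − {z}

cycle:no boundary:no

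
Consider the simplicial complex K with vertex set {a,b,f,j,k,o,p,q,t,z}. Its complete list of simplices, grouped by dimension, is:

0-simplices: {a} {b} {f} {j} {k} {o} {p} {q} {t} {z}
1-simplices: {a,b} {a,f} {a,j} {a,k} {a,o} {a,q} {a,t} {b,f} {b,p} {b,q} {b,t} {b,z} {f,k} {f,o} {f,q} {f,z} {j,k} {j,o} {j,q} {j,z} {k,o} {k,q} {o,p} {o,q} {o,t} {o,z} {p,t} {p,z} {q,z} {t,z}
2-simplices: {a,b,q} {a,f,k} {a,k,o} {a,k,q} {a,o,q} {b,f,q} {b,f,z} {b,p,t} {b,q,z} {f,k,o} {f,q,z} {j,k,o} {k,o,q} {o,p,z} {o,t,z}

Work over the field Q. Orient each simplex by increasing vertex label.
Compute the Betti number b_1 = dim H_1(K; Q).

b_1=8

n_0=10 n_1=30 n_2=15  [Q]
∂1: piv[ab,af,aj,ak,ao,aq,at,bp,bz] rk=9  ker:bf,bq,bt,fk,fo,fq,fz,jk,jo,jq,jz,ko,kq,op,oq,ot,oz,pt,pz,qz,tz
∂2: piv[abq,afk,ako,akq,aoq,bfq,bfz,bpt,bqz,fko,jko,opz,otz] rk=13  ker:fqz,koq
b_1=(30−9)−13=8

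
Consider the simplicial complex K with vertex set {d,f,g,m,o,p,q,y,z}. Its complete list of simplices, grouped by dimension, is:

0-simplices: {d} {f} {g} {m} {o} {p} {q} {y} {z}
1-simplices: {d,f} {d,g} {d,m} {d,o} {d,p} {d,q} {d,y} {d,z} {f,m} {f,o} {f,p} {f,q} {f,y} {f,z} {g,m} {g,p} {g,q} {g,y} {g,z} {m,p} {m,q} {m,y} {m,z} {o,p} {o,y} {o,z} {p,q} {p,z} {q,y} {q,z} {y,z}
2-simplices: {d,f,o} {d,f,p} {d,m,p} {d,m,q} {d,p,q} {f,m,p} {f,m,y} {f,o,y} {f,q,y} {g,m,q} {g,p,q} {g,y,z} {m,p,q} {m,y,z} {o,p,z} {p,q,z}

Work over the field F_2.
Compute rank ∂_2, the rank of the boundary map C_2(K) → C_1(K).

n_0=9 n_1=31 n_2=16  [Z2]
∂1: piv[df,dg,dm,do,dp,dq,dy,dz] rk=8  ker:fm,fo,fp,fq,fy,fz,gm,gp,gq,gy,gz,mp,mq,my,mz,op,oy,oz,pq,pz,qy,qz,yz
∂2: piv[dfo,dfp,dmp,dmq,dpq,fmp,fmy,foy,fqy,gmq,gpq,gyz,myz,opz,pqz] rk=15  ker:mpq
rk∂_2=15

rank∂_2=15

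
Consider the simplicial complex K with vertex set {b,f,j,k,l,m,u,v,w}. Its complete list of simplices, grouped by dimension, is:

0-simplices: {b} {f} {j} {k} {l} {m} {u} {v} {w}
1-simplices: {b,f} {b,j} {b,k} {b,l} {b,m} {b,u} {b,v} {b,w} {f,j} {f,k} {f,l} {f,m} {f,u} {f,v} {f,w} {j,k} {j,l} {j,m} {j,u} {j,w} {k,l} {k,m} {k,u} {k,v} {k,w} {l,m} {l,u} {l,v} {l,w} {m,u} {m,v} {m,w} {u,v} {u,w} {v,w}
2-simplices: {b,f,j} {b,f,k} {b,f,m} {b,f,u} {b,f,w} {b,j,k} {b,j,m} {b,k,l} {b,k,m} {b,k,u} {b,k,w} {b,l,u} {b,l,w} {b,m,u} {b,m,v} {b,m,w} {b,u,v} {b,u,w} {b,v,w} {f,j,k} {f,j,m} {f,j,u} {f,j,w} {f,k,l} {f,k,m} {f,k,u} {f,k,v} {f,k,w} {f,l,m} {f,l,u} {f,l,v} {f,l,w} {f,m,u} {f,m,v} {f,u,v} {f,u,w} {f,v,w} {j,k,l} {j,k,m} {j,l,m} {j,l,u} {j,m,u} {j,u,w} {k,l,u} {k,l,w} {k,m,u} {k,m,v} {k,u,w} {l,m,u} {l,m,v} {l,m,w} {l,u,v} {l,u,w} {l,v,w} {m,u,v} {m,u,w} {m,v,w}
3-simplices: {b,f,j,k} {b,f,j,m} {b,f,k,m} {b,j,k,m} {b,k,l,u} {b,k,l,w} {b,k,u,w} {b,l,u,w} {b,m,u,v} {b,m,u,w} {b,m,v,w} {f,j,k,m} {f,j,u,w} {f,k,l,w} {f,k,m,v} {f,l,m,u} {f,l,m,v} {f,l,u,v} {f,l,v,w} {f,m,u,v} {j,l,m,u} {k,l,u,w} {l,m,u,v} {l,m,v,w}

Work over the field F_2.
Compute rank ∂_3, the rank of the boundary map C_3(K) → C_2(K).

n_0=9 n_1=35 n_2=57 n_3=24  [Z2]
∂1: piv[bf,bj,bk,bl,bm,bu,bv,bw] rk=8  ker:fj,fk,fl,fm,fu,fv,fw,jk,jl,jm,ju,jw,kl,km,ku,kv,kw,lm,lu,lv,lw,mu,mv,mw,uv,uw,vw
∂2: piv[bfj,bfk,bfm,bfu,bfw,bjk,bjm,bkl,bkm,bku,bkw,blu,blw,bmu,bmv,bmw,buv,buw,bvw,fju,fjw,fkl,fkv,flm,flv,fmv,jkl] rk=27  ker:fjk,fjm,fkm,fku,fkw,flu,flw,fmu,fuv,fuw,fvw,jkm,jlm,jlu,jmu,juw,klu,klw,kmu,kmv,kuw,lmu,lmv,lmw,luv,luw,lvw,muv,muw,mvw
∂3: piv[bfjk,bfjm,bfkm,bjkm,bklu,bklw,bkuw,bluw,bmuv,bmuw,bmvw,fjuw,fklw,fkmv,flmu,flmv,fluv,flvw,fmuv,jlmu,lmvw] rk=21  ker:fjkm,kluw,lmuv
rk∂_3=21

rank∂_3=21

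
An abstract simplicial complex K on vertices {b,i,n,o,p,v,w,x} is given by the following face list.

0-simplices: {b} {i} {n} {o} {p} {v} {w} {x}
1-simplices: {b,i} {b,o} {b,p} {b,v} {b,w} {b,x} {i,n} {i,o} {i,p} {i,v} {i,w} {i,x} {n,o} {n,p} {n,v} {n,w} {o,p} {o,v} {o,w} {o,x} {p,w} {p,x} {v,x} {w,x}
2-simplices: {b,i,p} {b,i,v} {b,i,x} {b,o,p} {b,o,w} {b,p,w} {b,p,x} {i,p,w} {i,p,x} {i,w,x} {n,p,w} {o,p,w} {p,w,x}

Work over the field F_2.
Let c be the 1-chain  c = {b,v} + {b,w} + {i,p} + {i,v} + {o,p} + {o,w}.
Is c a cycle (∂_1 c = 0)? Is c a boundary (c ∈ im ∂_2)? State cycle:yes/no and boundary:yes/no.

n_0=8 n_1=24 n_2=13  [Z2]
∂1: piv[bi,bo,bp,bv,bw,bx,in] rk=7  ker:io,ip,iv,iw,ix,no,np,nv,nw,op,ov,ow,ox,pw,px,vx,wx
∂2: piv[bip,biv,bix,bop,bow,bpw,bpx,ipw,iwx,npw] rk=10  ker:ipx,opw,pwx
∂1c = 0
c vs im∂2: reduces to 0 ⇒ boundary

cycle:yes boundary:yes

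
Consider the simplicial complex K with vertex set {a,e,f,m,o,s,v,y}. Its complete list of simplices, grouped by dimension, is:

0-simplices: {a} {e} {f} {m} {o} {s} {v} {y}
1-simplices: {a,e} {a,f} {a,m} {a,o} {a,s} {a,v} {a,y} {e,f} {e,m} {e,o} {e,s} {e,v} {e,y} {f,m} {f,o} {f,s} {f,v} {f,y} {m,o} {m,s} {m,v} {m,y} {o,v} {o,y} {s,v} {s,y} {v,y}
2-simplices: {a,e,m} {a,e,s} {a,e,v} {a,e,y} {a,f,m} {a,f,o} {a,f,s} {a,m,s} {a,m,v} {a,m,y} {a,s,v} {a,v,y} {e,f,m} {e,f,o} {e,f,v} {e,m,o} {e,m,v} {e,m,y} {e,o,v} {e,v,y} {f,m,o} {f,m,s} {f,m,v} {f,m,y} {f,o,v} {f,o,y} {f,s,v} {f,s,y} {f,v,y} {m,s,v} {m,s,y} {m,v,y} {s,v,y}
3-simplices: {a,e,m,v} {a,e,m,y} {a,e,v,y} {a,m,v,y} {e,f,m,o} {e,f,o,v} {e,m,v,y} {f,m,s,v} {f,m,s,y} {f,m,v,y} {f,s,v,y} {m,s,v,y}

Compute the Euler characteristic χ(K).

n_0=8 n_1=27 n_2=33 n_3=12
χ=+8−27+33−12=2

χ(K)=2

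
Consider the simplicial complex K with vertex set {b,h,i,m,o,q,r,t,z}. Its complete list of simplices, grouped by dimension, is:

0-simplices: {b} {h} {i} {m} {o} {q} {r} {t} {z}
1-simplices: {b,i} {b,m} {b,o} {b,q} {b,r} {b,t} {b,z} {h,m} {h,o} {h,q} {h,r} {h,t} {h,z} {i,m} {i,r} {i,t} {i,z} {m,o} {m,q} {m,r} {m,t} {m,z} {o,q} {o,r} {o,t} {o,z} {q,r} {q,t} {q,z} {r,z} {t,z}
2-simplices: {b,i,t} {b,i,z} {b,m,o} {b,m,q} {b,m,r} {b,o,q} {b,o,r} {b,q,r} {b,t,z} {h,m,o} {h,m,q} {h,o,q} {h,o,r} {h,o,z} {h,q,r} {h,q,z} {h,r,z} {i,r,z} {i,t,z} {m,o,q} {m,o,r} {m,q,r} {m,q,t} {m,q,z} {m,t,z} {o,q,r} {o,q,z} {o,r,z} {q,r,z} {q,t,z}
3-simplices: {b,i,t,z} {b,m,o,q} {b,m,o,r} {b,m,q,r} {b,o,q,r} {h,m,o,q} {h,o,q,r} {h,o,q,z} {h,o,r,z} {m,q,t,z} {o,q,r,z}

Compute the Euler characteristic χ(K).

n_0=9 n_1=31 n_2=30 n_3=11
χ=+9−31+30−11=-3

χ(K)=-3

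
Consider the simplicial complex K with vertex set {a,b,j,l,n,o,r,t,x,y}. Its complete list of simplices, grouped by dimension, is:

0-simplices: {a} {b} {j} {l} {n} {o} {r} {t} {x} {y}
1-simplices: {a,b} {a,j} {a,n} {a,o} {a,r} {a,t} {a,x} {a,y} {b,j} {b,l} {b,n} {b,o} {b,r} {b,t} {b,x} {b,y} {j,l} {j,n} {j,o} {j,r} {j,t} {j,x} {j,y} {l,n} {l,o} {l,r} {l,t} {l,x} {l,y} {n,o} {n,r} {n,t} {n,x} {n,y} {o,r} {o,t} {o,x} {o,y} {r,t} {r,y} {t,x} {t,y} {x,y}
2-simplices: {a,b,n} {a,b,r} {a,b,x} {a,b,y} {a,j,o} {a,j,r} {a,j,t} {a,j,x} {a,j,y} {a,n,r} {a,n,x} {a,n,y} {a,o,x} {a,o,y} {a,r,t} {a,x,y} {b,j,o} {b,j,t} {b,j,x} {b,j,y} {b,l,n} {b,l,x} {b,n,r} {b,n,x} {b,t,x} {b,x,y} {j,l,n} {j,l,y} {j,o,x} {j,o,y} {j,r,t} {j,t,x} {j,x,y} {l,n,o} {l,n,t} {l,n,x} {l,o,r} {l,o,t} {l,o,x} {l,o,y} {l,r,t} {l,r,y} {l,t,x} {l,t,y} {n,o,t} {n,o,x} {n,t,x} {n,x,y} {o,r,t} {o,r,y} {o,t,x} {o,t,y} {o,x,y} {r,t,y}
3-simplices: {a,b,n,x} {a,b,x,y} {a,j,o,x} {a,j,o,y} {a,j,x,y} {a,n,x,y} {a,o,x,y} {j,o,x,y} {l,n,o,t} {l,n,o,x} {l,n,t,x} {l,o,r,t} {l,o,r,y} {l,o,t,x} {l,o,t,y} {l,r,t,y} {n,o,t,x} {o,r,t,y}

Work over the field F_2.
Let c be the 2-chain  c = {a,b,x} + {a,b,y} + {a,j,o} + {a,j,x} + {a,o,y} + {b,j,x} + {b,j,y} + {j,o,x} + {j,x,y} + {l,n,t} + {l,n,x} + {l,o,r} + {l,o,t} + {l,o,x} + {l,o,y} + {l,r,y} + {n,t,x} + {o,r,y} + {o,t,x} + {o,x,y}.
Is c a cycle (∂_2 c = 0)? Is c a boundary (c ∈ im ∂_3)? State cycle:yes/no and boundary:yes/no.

n_0=10 n_1=43 n_2=54 n_3=18  [Z2]
∂1: piv[ab,aj,an,ao,ar,at,ax,ay,bl] rk=9  ker:bj,bn,bo,br,bt,bx,by,jl,jn,jo,jr,jt,jx,jy,ln,lo,lr,lt,lx,ly,no,nr,nt,nx,ny,or,ot,ox,oy,rt,ry,tx,ty,xy
∂2: piv[abn,abr,abx,aby,ajo,ajr,ajt,ajx,ajy,anr,anx,any,aox,aoy,art,axy,bjo,bjt,bjx,bln,blx,btx,jln,jly,lno,lnt,lor,lot,lox,loy,lrt,lry,ltx,lty] rk=34  ker:bjy,bnr,bnx,bxy,jox,joy,jrt,jtx,jxy,lnx,not,nox,ntx,nxy,ort,ory,otx,oty,oxy,rty
∂3: piv[abnx,abxy,ajox,ajoy,ajxy,anxy,aoxy,lnot,lnox,lntx,lort,lory,lotx,loty,lrty] rk=15  ker:joxy,notx,orty
∂2c = 0
c vs im∂3: residual ≠ 0 ⇒ not boundary

cycle:yes boundary:no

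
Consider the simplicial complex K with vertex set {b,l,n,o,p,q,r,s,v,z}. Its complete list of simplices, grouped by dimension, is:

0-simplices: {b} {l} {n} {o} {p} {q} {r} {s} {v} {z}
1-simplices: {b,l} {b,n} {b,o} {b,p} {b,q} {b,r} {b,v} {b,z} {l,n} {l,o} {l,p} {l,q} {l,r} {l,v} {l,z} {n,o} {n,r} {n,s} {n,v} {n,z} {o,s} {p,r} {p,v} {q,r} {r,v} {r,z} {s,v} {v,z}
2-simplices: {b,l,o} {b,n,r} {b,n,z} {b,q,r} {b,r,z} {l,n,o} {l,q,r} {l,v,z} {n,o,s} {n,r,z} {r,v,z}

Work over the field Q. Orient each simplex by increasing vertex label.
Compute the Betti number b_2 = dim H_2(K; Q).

b_2=1

n_0=10 n_1=28 n_2=11  [Q]
∂1: piv[bl,bn,bo,bp,bq,br,bv,bz,ns] rk=9  ker:ln,lo,lp,lq,lr,lv,lz,no,nr,nv,nz,os,pr,pv,qr,rv,rz,sv,vz
∂2: piv[blo,bnr,bnz,bqr,brz,lno,lqr,lvz,nos,rvz] rk=10  ker:nrz
b_2=(11−10)−0=1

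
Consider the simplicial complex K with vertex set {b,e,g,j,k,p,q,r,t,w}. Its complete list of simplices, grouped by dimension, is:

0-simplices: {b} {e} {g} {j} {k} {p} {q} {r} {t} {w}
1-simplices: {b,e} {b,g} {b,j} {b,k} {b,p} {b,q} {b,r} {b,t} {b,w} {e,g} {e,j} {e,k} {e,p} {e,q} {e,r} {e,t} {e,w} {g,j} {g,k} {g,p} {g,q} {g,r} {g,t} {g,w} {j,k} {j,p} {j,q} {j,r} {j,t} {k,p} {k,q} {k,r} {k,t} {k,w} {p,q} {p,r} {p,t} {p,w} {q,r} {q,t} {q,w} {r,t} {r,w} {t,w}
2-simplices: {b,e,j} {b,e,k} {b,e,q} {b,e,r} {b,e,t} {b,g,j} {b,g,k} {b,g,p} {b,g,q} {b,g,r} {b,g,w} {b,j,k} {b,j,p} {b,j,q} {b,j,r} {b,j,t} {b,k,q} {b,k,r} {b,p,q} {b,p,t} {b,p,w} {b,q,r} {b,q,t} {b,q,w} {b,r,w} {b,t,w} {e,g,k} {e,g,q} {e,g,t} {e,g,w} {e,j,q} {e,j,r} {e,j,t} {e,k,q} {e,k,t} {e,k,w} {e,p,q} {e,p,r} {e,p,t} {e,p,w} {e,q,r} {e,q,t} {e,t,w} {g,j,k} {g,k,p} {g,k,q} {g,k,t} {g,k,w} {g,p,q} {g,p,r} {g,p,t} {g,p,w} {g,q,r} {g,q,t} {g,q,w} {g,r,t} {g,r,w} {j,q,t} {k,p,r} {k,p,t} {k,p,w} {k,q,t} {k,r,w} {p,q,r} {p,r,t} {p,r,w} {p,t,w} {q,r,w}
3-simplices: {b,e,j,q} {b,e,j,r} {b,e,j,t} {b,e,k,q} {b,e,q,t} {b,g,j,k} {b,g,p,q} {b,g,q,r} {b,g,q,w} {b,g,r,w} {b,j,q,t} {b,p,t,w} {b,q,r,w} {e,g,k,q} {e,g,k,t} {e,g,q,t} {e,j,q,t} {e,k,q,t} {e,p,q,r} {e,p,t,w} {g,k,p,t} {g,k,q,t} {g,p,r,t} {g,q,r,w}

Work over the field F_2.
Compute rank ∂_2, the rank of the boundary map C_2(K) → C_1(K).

rank∂_2=35

n_0=10 n_1=44 n_2=68 n_3=24  [Z2]
∂1: piv[be,bg,bj,bk,bp,bq,br,bt,bw] rk=9  ker:eg,ej,ek,ep,eq,er,et,ew,gj,gk,gp,gq,gr,gt,gw,jk,jp,jq,jr,jt,kp,kq,kr,kt,kw,pq,pr,pt,pw,qr,qt,qw,rt,rw,tw
∂2: piv[bej,bek,beq,ber,bet,bgj,bgk,bgp,bgq,bgr,bgw,bjk,bjp,bjq,bjr,bjt,bkq,bkr,bpq,bpt,bpw,bqr,bqt,bqw,brw,btw,egk,egt,egw,ekt,ekw,epq,epr,gkp,grt] rk=35  ker:egq,ejq,ejr,ejt,ekq,ept,epw,eqr,eqt,etw,gjk,gkq,gkt,gkw,gpq,gpr,gpt,gpw,gqr,gqt,gqw,grw,jqt,kpr,kpt,kpw,kqt,krw,pqr,prt,prw,ptw,qrw
∂3: piv[bejq,bejr,bejt,bekq,beqt,bgjk,bgpq,bgqr,bgqw,bgrw,bjqt,bptw,bqrw,egkq,egkt,egqt,ekqt,epqr,eptw,gkpt,gprt] rk=21  ker:ejqt,gkqt,gqrw
rk∂_2=35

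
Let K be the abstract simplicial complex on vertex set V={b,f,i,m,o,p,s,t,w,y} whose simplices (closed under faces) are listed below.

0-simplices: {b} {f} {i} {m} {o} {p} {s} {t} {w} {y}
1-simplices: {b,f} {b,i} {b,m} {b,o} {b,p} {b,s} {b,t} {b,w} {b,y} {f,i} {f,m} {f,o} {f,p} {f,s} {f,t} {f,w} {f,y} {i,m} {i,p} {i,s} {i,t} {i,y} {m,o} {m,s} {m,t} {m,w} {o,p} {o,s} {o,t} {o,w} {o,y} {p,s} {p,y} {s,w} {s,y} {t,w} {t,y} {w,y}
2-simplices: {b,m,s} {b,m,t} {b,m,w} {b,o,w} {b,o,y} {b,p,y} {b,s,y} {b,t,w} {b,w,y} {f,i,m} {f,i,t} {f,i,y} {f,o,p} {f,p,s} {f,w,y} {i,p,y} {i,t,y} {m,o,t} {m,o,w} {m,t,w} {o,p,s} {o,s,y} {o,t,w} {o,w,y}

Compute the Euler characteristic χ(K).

χ(K)=-4

n_0=10 n_1=38 n_2=24
χ=+10−38+24=-4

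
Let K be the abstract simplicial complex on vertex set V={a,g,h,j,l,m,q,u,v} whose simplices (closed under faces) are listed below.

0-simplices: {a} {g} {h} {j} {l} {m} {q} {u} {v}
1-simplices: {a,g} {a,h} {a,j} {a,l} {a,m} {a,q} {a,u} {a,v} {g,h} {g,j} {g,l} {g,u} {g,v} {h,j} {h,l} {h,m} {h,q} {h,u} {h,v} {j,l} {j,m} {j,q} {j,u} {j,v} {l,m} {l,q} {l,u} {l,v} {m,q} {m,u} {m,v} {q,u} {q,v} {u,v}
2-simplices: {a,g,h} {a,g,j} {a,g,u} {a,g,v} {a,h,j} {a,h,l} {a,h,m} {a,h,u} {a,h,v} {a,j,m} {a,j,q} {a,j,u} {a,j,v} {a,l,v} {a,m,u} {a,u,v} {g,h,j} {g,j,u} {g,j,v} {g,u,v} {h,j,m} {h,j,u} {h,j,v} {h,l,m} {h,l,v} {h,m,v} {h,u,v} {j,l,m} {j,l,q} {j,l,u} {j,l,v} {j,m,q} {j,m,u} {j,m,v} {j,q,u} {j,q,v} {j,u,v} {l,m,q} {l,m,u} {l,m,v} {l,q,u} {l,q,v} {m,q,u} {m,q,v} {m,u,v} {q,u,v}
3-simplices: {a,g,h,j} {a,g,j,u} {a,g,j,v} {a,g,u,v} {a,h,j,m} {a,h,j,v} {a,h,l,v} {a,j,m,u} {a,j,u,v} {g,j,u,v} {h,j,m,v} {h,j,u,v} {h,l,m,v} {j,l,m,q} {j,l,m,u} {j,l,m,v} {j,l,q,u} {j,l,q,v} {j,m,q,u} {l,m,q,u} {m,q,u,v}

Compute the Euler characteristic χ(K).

n_0=9 n_1=34 n_2=46 n_3=21
χ=+9−34+46−21=0

χ(K)=0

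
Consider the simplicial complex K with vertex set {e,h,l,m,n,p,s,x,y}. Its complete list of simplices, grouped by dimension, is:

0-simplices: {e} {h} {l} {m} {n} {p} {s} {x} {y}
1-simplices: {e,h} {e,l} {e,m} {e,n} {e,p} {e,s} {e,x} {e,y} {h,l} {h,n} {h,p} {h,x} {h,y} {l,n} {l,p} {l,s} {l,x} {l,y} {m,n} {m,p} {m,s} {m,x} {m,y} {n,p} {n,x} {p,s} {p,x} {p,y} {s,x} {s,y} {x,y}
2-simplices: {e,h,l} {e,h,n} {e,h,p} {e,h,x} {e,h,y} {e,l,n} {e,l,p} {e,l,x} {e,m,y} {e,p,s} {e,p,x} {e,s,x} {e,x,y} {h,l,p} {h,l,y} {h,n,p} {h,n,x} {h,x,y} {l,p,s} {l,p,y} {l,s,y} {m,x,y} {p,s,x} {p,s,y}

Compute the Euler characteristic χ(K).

χ(K)=2

n_0=9 n_1=31 n_2=24
χ=+9−31+24=2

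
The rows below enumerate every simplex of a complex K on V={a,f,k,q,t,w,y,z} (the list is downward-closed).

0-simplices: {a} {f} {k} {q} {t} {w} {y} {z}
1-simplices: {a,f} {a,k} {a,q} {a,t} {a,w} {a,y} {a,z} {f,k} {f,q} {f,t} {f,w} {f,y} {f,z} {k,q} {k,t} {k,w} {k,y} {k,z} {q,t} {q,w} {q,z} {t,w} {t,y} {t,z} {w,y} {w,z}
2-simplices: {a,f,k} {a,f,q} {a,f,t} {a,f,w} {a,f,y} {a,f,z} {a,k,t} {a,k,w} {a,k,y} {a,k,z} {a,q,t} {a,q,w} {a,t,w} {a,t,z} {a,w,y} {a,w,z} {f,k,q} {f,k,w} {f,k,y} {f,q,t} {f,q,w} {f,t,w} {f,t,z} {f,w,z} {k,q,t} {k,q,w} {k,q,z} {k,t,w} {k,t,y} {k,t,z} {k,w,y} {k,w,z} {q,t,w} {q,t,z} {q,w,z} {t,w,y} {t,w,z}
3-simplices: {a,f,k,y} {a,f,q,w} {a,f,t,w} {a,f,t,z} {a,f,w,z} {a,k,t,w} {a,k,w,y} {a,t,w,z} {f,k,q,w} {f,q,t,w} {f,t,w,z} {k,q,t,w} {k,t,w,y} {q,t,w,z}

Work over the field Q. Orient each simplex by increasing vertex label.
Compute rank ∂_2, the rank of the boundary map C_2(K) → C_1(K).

n_0=8 n_1=26 n_2=37 n_3=14  [Q]
∂1: piv[af,ak,aq,at,aw,ay,az] rk=7  ker:fk,fq,ft,fw,fy,fz,kq,kt,kw,ky,kz,qt,qw,qz,tw,ty,tz,wy,wz
∂2: piv[afk,afq,aft,afw,afy,afz,akt,akw,aky,akz,aqt,aqw,atw,atz,awy,awz,fkq,kqz,kty] rk=19  ker:fkw,fky,fqt,fqw,ftw,ftz,fwz,kqt,kqw,ktw,ktz,kwy,kwz,qtw,qtz,qwz,twy,twz
∂3: piv[afky,afqw,aftw,aftz,afwz,aktw,akwy,atwz,fkqw,fqtw,kqtw,ktwy,qtwz] rk=13  ker:ftwz
rk∂_2=19

rank∂_2=19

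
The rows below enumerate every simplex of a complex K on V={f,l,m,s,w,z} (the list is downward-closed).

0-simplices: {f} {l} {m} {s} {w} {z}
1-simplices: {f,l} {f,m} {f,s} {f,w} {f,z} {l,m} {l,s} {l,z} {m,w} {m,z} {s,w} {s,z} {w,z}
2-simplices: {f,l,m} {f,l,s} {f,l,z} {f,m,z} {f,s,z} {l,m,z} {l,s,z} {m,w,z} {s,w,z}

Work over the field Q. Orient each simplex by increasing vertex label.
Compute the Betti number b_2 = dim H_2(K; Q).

b_2=2

n_0=6 n_1=13 n_2=9  [Q]
∂1: piv[fl,fm,fs,fw,fz] rk=5  ker:lm,ls,lz,mw,mz,sw,sz,wz
∂2: piv[flm,fls,flz,fmz,fsz,mwz,swz] rk=7  ker:lmz,lsz
b_2=(9−7)−0=2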